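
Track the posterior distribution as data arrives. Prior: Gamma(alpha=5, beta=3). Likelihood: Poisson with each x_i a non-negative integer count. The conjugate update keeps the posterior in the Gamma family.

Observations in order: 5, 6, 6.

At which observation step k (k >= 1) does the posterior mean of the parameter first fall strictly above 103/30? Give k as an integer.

obs 1: x=5 → posterior Gamma(10, 4)
obs 2: x=6 → posterior Gamma(16, 5)
obs 3: x=6 → posterior Gamma(22, 6)

k = 3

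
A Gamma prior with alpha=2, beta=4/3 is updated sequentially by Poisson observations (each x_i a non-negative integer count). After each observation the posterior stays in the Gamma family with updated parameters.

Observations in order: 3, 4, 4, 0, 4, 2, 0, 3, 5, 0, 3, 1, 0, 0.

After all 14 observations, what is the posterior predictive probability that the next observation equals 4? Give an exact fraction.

13190798566084749458172705220194980988253564031508808728576/143503601609868434285603076356671071740077383739246066639249

obs 1: x=3 → posterior Gamma(5, 7/3)
obs 2: x=4 → posterior Gamma(9, 10/3)
obs 3: x=4 → posterior Gamma(13, 13/3)
obs 4: x=0 → posterior Gamma(13, 16/3)
obs 5: x=4 → posterior Gamma(17, 19/3)
obs 6: x=2 → posterior Gamma(19, 22/3)
obs 7: x=0 → posterior Gamma(19, 25/3)
obs 8: x=3 → posterior Gamma(22, 28/3)
obs 9: x=5 → posterior Gamma(27, 31/3)
obs 10: x=0 → posterior Gamma(27, 34/3)
obs 11: x=3 → posterior Gamma(30, 37/3)
obs 12: x=1 → posterior Gamma(31, 40/3)
obs 13: x=0 → posterior Gamma(31, 43/3)
obs 14: x=0 → posterior Gamma(31, 46/3)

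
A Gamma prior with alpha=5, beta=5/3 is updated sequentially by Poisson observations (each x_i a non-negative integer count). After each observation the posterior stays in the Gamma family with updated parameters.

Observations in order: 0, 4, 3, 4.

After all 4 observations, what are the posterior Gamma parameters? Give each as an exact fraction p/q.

obs 1: x=0 → posterior Gamma(5, 8/3)
obs 2: x=4 → posterior Gamma(9, 11/3)
obs 3: x=3 → posterior Gamma(12, 14/3)
obs 4: x=4 → posterior Gamma(16, 17/3)

alpha=16, beta=17/3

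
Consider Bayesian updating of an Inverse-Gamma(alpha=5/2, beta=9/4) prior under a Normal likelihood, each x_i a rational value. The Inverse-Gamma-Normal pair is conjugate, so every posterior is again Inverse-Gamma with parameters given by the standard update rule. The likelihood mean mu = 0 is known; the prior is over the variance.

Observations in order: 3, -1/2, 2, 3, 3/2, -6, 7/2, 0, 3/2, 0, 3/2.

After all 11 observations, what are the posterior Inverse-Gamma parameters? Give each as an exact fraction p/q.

alpha=8, beta=327/8

obs 1: x=3 → posterior Inverse-Gamma(3, 27/4)
obs 2: x=-1/2 → posterior Inverse-Gamma(7/2, 55/8)
obs 3: x=2 → posterior Inverse-Gamma(4, 71/8)
obs 4: x=3 → posterior Inverse-Gamma(9/2, 107/8)
obs 5: x=3/2 → posterior Inverse-Gamma(5, 29/2)
obs 6: x=-6 → posterior Inverse-Gamma(11/2, 65/2)
obs 7: x=7/2 → posterior Inverse-Gamma(6, 309/8)
obs 8: x=0 → posterior Inverse-Gamma(13/2, 309/8)
obs 9: x=3/2 → posterior Inverse-Gamma(7, 159/4)
obs 10: x=0 → posterior Inverse-Gamma(15/2, 159/4)
obs 11: x=3/2 → posterior Inverse-Gamma(8, 327/8)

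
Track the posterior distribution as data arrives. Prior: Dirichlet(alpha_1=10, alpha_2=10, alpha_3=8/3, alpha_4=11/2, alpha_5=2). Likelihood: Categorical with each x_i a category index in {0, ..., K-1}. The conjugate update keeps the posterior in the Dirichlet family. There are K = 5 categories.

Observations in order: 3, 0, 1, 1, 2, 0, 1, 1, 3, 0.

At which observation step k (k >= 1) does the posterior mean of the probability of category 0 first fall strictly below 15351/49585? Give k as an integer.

obs 1: x=3 → posterior Dirichlet(10, 10, 8/3, 13/2, 2)
obs 2: x=0 → posterior Dirichlet(11, 10, 8/3, 13/2, 2)
obs 3: x=1 → posterior Dirichlet(11, 11, 8/3, 13/2, 2)
obs 4: x=1 → posterior Dirichlet(11, 12, 8/3, 13/2, 2)
obs 5: x=2 → posterior Dirichlet(11, 12, 11/3, 13/2, 2)
obs 6: x=0 → posterior Dirichlet(12, 12, 11/3, 13/2, 2)
obs 7: x=1 → posterior Dirichlet(12, 13, 11/3, 13/2, 2)
obs 8: x=1 → posterior Dirichlet(12, 14, 11/3, 13/2, 2)
obs 9: x=3 → posterior Dirichlet(12, 14, 11/3, 15/2, 2)
obs 10: x=0 → posterior Dirichlet(13, 14, 11/3, 15/2, 2)

k = 9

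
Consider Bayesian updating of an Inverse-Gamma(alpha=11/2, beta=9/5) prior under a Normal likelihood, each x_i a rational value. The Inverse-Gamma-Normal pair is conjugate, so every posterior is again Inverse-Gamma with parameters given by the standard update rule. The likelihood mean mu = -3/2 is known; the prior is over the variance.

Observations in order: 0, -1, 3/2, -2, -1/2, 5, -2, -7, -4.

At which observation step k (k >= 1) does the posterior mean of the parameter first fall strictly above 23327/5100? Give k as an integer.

k = 8

obs 1: x=0 → posterior Inverse-Gamma(6, 117/40)
obs 2: x=-1 → posterior Inverse-Gamma(13/2, 61/20)
obs 3: x=3/2 → posterior Inverse-Gamma(7, 151/20)
obs 4: x=-2 → posterior Inverse-Gamma(15/2, 307/40)
obs 5: x=-1/2 → posterior Inverse-Gamma(8, 327/40)
obs 6: x=5 → posterior Inverse-Gamma(17/2, 293/10)
obs 7: x=-2 → posterior Inverse-Gamma(9, 1177/40)
obs 8: x=-7 → posterior Inverse-Gamma(19/2, 891/20)
obs 9: x=-4 → posterior Inverse-Gamma(10, 1907/40)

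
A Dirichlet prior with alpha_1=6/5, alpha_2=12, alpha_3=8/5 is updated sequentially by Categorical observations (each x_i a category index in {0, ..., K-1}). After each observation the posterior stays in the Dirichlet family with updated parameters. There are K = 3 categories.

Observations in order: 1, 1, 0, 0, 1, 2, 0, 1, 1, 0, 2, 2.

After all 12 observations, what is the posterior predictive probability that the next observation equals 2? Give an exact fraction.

obs 1: x=1 → posterior Dirichlet(6/5, 13, 8/5)
obs 2: x=1 → posterior Dirichlet(6/5, 14, 8/5)
obs 3: x=0 → posterior Dirichlet(11/5, 14, 8/5)
obs 4: x=0 → posterior Dirichlet(16/5, 14, 8/5)
obs 5: x=1 → posterior Dirichlet(16/5, 15, 8/5)
obs 6: x=2 → posterior Dirichlet(16/5, 15, 13/5)
obs 7: x=0 → posterior Dirichlet(21/5, 15, 13/5)
obs 8: x=1 → posterior Dirichlet(21/5, 16, 13/5)
obs 9: x=1 → posterior Dirichlet(21/5, 17, 13/5)
obs 10: x=0 → posterior Dirichlet(26/5, 17, 13/5)
obs 11: x=2 → posterior Dirichlet(26/5, 17, 18/5)
obs 12: x=2 → posterior Dirichlet(26/5, 17, 23/5)

23/134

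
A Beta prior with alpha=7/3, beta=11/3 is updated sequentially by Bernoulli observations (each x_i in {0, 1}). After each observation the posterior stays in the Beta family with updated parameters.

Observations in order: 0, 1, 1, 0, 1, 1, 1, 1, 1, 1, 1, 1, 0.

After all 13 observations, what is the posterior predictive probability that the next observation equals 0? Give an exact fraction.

obs 1: x=0 → posterior Beta(7/3, 14/3)
obs 2: x=1 → posterior Beta(10/3, 14/3)
obs 3: x=1 → posterior Beta(13/3, 14/3)
obs 4: x=0 → posterior Beta(13/3, 17/3)
obs 5: x=1 → posterior Beta(16/3, 17/3)
obs 6: x=1 → posterior Beta(19/3, 17/3)
obs 7: x=1 → posterior Beta(22/3, 17/3)
obs 8: x=1 → posterior Beta(25/3, 17/3)
obs 9: x=1 → posterior Beta(28/3, 17/3)
obs 10: x=1 → posterior Beta(31/3, 17/3)
obs 11: x=1 → posterior Beta(34/3, 17/3)
obs 12: x=1 → posterior Beta(37/3, 17/3)
obs 13: x=0 → posterior Beta(37/3, 20/3)

20/57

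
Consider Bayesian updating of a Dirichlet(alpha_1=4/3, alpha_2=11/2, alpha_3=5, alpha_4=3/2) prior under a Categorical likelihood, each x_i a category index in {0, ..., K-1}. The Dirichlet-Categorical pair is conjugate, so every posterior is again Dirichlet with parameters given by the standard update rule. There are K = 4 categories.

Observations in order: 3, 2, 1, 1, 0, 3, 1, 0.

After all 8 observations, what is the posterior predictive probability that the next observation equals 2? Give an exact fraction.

9/32

obs 1: x=3 → posterior Dirichlet(4/3, 11/2, 5, 5/2)
obs 2: x=2 → posterior Dirichlet(4/3, 11/2, 6, 5/2)
obs 3: x=1 → posterior Dirichlet(4/3, 13/2, 6, 5/2)
obs 4: x=1 → posterior Dirichlet(4/3, 15/2, 6, 5/2)
obs 5: x=0 → posterior Dirichlet(7/3, 15/2, 6, 5/2)
obs 6: x=3 → posterior Dirichlet(7/3, 15/2, 6, 7/2)
obs 7: x=1 → posterior Dirichlet(7/3, 17/2, 6, 7/2)
obs 8: x=0 → posterior Dirichlet(10/3, 17/2, 6, 7/2)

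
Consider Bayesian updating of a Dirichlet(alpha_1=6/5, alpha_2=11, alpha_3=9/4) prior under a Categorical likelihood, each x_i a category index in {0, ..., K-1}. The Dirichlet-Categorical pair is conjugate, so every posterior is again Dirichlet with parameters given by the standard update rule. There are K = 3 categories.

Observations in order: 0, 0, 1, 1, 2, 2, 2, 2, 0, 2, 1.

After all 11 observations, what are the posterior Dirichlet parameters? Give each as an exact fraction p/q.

alpha_1=21/5, alpha_2=14, alpha_3=29/4

obs 1: x=0 → posterior Dirichlet(11/5, 11, 9/4)
obs 2: x=0 → posterior Dirichlet(16/5, 11, 9/4)
obs 3: x=1 → posterior Dirichlet(16/5, 12, 9/4)
obs 4: x=1 → posterior Dirichlet(16/5, 13, 9/4)
obs 5: x=2 → posterior Dirichlet(16/5, 13, 13/4)
obs 6: x=2 → posterior Dirichlet(16/5, 13, 17/4)
obs 7: x=2 → posterior Dirichlet(16/5, 13, 21/4)
obs 8: x=2 → posterior Dirichlet(16/5, 13, 25/4)
obs 9: x=0 → posterior Dirichlet(21/5, 13, 25/4)
obs 10: x=2 → posterior Dirichlet(21/5, 13, 29/4)
obs 11: x=1 → posterior Dirichlet(21/5, 14, 29/4)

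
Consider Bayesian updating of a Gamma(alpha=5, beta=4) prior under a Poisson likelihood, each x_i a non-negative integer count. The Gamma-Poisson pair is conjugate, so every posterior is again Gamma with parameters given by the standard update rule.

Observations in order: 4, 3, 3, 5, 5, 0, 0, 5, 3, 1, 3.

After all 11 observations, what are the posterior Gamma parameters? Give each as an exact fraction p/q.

obs 1: x=4 → posterior Gamma(9, 5)
obs 2: x=3 → posterior Gamma(12, 6)
obs 3: x=3 → posterior Gamma(15, 7)
obs 4: x=5 → posterior Gamma(20, 8)
obs 5: x=5 → posterior Gamma(25, 9)
obs 6: x=0 → posterior Gamma(25, 10)
obs 7: x=0 → posterior Gamma(25, 11)
obs 8: x=5 → posterior Gamma(30, 12)
obs 9: x=3 → posterior Gamma(33, 13)
obs 10: x=1 → posterior Gamma(34, 14)
obs 11: x=3 → posterior Gamma(37, 15)

alpha=37, beta=15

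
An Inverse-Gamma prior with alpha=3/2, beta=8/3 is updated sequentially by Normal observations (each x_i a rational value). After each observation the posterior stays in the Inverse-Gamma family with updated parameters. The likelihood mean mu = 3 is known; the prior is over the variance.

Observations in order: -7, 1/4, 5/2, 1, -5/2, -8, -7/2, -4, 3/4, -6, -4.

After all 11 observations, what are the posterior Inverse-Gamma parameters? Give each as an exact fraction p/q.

alpha=7, beta=11873/48

obs 1: x=-7 → posterior Inverse-Gamma(2, 158/3)
obs 2: x=1/4 → posterior Inverse-Gamma(5/2, 5419/96)
obs 3: x=5/2 → posterior Inverse-Gamma(3, 5431/96)
obs 4: x=1 → posterior Inverse-Gamma(7/2, 5623/96)
obs 5: x=-5/2 → posterior Inverse-Gamma(4, 7075/96)
obs 6: x=-8 → posterior Inverse-Gamma(9/2, 12883/96)
obs 7: x=-7/2 → posterior Inverse-Gamma(5, 14911/96)
obs 8: x=-4 → posterior Inverse-Gamma(11/2, 17263/96)
obs 9: x=3/4 → posterior Inverse-Gamma(6, 8753/48)
obs 10: x=-6 → posterior Inverse-Gamma(13/2, 10697/48)
obs 11: x=-4 → posterior Inverse-Gamma(7, 11873/48)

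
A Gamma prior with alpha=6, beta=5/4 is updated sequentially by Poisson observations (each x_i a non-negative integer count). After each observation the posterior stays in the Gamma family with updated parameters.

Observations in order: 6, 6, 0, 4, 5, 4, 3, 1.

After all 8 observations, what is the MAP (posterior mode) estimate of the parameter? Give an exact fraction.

obs 1: x=6 → posterior Gamma(12, 9/4)
obs 2: x=6 → posterior Gamma(18, 13/4)
obs 3: x=0 → posterior Gamma(18, 17/4)
obs 4: x=4 → posterior Gamma(22, 21/4)
obs 5: x=5 → posterior Gamma(27, 25/4)
obs 6: x=4 → posterior Gamma(31, 29/4)
obs 7: x=3 → posterior Gamma(34, 33/4)
obs 8: x=1 → posterior Gamma(35, 37/4)

136/37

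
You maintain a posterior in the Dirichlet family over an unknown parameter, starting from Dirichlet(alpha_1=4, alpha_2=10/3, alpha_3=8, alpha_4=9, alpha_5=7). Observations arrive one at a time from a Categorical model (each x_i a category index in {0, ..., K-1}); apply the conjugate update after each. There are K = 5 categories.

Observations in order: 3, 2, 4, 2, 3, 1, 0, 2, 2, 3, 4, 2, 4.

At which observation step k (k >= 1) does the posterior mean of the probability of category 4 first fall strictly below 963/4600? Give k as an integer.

obs 1: x=3 → posterior Dirichlet(4, 10/3, 8, 10, 7)
obs 2: x=2 → posterior Dirichlet(4, 10/3, 9, 10, 7)
obs 3: x=4 → posterior Dirichlet(4, 10/3, 9, 10, 8)
obs 4: x=2 → posterior Dirichlet(4, 10/3, 10, 10, 8)
obs 5: x=3 → posterior Dirichlet(4, 10/3, 10, 11, 8)
obs 6: x=1 → posterior Dirichlet(4, 13/3, 10, 11, 8)
obs 7: x=0 → posterior Dirichlet(5, 13/3, 10, 11, 8)
obs 8: x=2 → posterior Dirichlet(5, 13/3, 11, 11, 8)
obs 9: x=2 → posterior Dirichlet(5, 13/3, 12, 11, 8)
obs 10: x=3 → posterior Dirichlet(5, 13/3, 12, 12, 8)
obs 11: x=4 → posterior Dirichlet(5, 13/3, 12, 12, 9)
obs 12: x=2 → posterior Dirichlet(5, 13/3, 13, 12, 9)
obs 13: x=4 → posterior Dirichlet(5, 13/3, 13, 12, 10)

k = 7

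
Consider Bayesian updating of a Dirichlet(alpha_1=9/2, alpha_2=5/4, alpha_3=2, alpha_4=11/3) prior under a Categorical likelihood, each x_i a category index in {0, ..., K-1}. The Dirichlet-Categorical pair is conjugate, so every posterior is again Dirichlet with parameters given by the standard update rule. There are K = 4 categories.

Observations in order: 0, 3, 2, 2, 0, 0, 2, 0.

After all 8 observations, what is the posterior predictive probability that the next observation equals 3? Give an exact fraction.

obs 1: x=0 → posterior Dirichlet(11/2, 5/4, 2, 11/3)
obs 2: x=3 → posterior Dirichlet(11/2, 5/4, 2, 14/3)
obs 3: x=2 → posterior Dirichlet(11/2, 5/4, 3, 14/3)
obs 4: x=2 → posterior Dirichlet(11/2, 5/4, 4, 14/3)
obs 5: x=0 → posterior Dirichlet(13/2, 5/4, 4, 14/3)
obs 6: x=0 → posterior Dirichlet(15/2, 5/4, 4, 14/3)
obs 7: x=2 → posterior Dirichlet(15/2, 5/4, 5, 14/3)
obs 8: x=0 → posterior Dirichlet(17/2, 5/4, 5, 14/3)

56/233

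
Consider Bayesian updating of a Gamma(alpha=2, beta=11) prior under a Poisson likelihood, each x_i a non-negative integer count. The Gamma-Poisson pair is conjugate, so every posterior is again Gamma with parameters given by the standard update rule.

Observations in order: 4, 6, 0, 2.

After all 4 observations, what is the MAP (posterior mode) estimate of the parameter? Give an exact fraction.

obs 1: x=4 → posterior Gamma(6, 12)
obs 2: x=6 → posterior Gamma(12, 13)
obs 3: x=0 → posterior Gamma(12, 14)
obs 4: x=2 → posterior Gamma(14, 15)

13/15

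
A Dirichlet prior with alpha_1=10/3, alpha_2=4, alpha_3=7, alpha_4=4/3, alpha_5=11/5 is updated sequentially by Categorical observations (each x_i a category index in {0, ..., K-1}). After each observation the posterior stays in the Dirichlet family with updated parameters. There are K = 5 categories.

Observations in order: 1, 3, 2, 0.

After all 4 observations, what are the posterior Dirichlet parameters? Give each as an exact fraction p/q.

obs 1: x=1 → posterior Dirichlet(10/3, 5, 7, 4/3, 11/5)
obs 2: x=3 → posterior Dirichlet(10/3, 5, 7, 7/3, 11/5)
obs 3: x=2 → posterior Dirichlet(10/3, 5, 8, 7/3, 11/5)
obs 4: x=0 → posterior Dirichlet(13/3, 5, 8, 7/3, 11/5)

alpha_1=13/3, alpha_2=5, alpha_3=8, alpha_4=7/3, alpha_5=11/5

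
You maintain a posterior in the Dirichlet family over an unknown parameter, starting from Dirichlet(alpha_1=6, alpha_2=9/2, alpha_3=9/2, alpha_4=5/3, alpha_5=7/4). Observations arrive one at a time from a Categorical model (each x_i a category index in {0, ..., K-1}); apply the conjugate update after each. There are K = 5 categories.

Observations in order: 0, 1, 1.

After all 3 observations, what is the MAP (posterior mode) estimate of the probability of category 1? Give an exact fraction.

66/197

obs 1: x=0 → posterior Dirichlet(7, 9/2, 9/2, 5/3, 7/4)
obs 2: x=1 → posterior Dirichlet(7, 11/2, 9/2, 5/3, 7/4)
obs 3: x=1 → posterior Dirichlet(7, 13/2, 9/2, 5/3, 7/4)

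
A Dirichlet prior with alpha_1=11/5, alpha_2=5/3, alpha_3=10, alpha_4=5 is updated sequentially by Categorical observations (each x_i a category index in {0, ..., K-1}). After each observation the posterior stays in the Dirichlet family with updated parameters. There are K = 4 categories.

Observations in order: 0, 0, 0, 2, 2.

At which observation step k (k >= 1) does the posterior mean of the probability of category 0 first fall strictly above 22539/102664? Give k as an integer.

obs 1: x=0 → posterior Dirichlet(16/5, 5/3, 10, 5)
obs 2: x=0 → posterior Dirichlet(21/5, 5/3, 10, 5)
obs 3: x=0 → posterior Dirichlet(26/5, 5/3, 10, 5)
obs 4: x=2 → posterior Dirichlet(26/5, 5/3, 11, 5)
obs 5: x=2 → posterior Dirichlet(26/5, 5/3, 12, 5)

k = 3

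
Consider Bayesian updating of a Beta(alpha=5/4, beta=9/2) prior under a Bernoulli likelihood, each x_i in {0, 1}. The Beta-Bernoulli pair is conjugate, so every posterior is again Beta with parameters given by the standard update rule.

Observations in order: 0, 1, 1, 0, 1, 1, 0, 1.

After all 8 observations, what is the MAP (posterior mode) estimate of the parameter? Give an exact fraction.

obs 1: x=0 → posterior Beta(5/4, 11/2)
obs 2: x=1 → posterior Beta(9/4, 11/2)
obs 3: x=1 → posterior Beta(13/4, 11/2)
obs 4: x=0 → posterior Beta(13/4, 13/2)
obs 5: x=1 → posterior Beta(17/4, 13/2)
obs 6: x=1 → posterior Beta(21/4, 13/2)
obs 7: x=0 → posterior Beta(21/4, 15/2)
obs 8: x=1 → posterior Beta(25/4, 15/2)

21/47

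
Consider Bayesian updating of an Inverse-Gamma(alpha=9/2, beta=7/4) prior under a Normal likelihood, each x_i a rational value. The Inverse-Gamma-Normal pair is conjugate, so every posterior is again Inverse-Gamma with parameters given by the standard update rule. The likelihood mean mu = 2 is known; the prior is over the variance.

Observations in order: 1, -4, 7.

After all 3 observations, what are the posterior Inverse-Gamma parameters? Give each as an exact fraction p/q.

alpha=6, beta=131/4

obs 1: x=1 → posterior Inverse-Gamma(5, 9/4)
obs 2: x=-4 → posterior Inverse-Gamma(11/2, 81/4)
obs 3: x=7 → posterior Inverse-Gamma(6, 131/4)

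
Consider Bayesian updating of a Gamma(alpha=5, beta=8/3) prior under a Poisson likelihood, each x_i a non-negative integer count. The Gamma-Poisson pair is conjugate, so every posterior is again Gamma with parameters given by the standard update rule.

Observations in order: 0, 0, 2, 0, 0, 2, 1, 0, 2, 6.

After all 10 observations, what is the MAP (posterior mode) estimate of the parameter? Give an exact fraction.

51/38

obs 1: x=0 → posterior Gamma(5, 11/3)
obs 2: x=0 → posterior Gamma(5, 14/3)
obs 3: x=2 → posterior Gamma(7, 17/3)
obs 4: x=0 → posterior Gamma(7, 20/3)
obs 5: x=0 → posterior Gamma(7, 23/3)
obs 6: x=2 → posterior Gamma(9, 26/3)
obs 7: x=1 → posterior Gamma(10, 29/3)
obs 8: x=0 → posterior Gamma(10, 32/3)
obs 9: x=2 → posterior Gamma(12, 35/3)
obs 10: x=6 → posterior Gamma(18, 38/3)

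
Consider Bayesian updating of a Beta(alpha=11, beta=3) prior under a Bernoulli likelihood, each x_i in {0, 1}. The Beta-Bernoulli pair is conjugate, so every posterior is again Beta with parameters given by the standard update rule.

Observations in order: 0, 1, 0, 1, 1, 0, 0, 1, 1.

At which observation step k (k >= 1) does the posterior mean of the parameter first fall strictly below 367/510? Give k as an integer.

k = 3

obs 1: x=0 → posterior Beta(11, 4)
obs 2: x=1 → posterior Beta(12, 4)
obs 3: x=0 → posterior Beta(12, 5)
obs 4: x=1 → posterior Beta(13, 5)
obs 5: x=1 → posterior Beta(14, 5)
obs 6: x=0 → posterior Beta(14, 6)
obs 7: x=0 → posterior Beta(14, 7)
obs 8: x=1 → posterior Beta(15, 7)
obs 9: x=1 → posterior Beta(16, 7)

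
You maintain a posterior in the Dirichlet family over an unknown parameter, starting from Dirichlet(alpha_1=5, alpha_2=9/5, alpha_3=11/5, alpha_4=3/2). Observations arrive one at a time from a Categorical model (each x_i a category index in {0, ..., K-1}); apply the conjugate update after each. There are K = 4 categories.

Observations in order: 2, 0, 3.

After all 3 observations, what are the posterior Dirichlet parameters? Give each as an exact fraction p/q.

obs 1: x=2 → posterior Dirichlet(5, 9/5, 16/5, 3/2)
obs 2: x=0 → posterior Dirichlet(6, 9/5, 16/5, 3/2)
obs 3: x=3 → posterior Dirichlet(6, 9/5, 16/5, 5/2)

alpha_1=6, alpha_2=9/5, alpha_3=16/5, alpha_4=5/2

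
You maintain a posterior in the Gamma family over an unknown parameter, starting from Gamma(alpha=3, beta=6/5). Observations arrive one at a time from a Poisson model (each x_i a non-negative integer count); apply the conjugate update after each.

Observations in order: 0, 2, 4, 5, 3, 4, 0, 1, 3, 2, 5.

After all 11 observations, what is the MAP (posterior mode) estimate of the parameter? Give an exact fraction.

obs 1: x=0 → posterior Gamma(3, 11/5)
obs 2: x=2 → posterior Gamma(5, 16/5)
obs 3: x=4 → posterior Gamma(9, 21/5)
obs 4: x=5 → posterior Gamma(14, 26/5)
obs 5: x=3 → posterior Gamma(17, 31/5)
obs 6: x=4 → posterior Gamma(21, 36/5)
obs 7: x=0 → posterior Gamma(21, 41/5)
obs 8: x=1 → posterior Gamma(22, 46/5)
obs 9: x=3 → posterior Gamma(25, 51/5)
obs 10: x=2 → posterior Gamma(27, 56/5)
obs 11: x=5 → posterior Gamma(32, 61/5)

155/61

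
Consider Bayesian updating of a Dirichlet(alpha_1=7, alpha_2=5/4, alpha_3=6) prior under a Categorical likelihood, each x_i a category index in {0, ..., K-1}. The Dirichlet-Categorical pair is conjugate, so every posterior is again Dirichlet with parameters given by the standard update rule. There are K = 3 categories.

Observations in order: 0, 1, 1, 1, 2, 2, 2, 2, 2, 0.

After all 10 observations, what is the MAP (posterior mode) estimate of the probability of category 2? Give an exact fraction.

obs 1: x=0 → posterior Dirichlet(8, 5/4, 6)
obs 2: x=1 → posterior Dirichlet(8, 9/4, 6)
obs 3: x=1 → posterior Dirichlet(8, 13/4, 6)
obs 4: x=1 → posterior Dirichlet(8, 17/4, 6)
obs 5: x=2 → posterior Dirichlet(8, 17/4, 7)
obs 6: x=2 → posterior Dirichlet(8, 17/4, 8)
obs 7: x=2 → posterior Dirichlet(8, 17/4, 9)
obs 8: x=2 → posterior Dirichlet(8, 17/4, 10)
obs 9: x=2 → posterior Dirichlet(8, 17/4, 11)
obs 10: x=0 → posterior Dirichlet(9, 17/4, 11)

8/17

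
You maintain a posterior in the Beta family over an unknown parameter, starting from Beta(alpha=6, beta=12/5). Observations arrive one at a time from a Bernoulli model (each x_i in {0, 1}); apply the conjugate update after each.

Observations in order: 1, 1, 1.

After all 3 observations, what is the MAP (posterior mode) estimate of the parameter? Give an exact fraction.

obs 1: x=1 → posterior Beta(7, 12/5)
obs 2: x=1 → posterior Beta(8, 12/5)
obs 3: x=1 → posterior Beta(9, 12/5)

40/47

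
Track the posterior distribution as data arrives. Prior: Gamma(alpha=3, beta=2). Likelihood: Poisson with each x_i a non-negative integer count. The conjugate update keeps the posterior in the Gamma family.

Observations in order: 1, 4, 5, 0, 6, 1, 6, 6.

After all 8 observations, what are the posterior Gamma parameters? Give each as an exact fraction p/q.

alpha=32, beta=10

obs 1: x=1 → posterior Gamma(4, 3)
obs 2: x=4 → posterior Gamma(8, 4)
obs 3: x=5 → posterior Gamma(13, 5)
obs 4: x=0 → posterior Gamma(13, 6)
obs 5: x=6 → posterior Gamma(19, 7)
obs 6: x=1 → posterior Gamma(20, 8)
obs 7: x=6 → posterior Gamma(26, 9)
obs 8: x=6 → posterior Gamma(32, 10)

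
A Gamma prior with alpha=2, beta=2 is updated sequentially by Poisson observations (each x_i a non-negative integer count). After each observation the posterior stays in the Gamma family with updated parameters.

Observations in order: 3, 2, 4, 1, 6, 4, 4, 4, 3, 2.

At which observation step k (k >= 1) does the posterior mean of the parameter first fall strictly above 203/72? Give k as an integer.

obs 1: x=3 → posterior Gamma(5, 3)
obs 2: x=2 → posterior Gamma(7, 4)
obs 3: x=4 → posterior Gamma(11, 5)
obs 4: x=1 → posterior Gamma(12, 6)
obs 5: x=6 → posterior Gamma(18, 7)
obs 6: x=4 → posterior Gamma(22, 8)
obs 7: x=4 → posterior Gamma(26, 9)
obs 8: x=4 → posterior Gamma(30, 10)
obs 9: x=3 → posterior Gamma(33, 11)
obs 10: x=2 → posterior Gamma(35, 12)

k = 7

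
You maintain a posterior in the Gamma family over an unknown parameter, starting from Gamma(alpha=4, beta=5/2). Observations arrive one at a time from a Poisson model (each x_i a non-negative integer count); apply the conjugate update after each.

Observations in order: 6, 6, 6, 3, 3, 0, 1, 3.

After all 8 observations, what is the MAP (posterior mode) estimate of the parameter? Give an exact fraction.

62/21

obs 1: x=6 → posterior Gamma(10, 7/2)
obs 2: x=6 → posterior Gamma(16, 9/2)
obs 3: x=6 → posterior Gamma(22, 11/2)
obs 4: x=3 → posterior Gamma(25, 13/2)
obs 5: x=3 → posterior Gamma(28, 15/2)
obs 6: x=0 → posterior Gamma(28, 17/2)
obs 7: x=1 → posterior Gamma(29, 19/2)
obs 8: x=3 → posterior Gamma(32, 21/2)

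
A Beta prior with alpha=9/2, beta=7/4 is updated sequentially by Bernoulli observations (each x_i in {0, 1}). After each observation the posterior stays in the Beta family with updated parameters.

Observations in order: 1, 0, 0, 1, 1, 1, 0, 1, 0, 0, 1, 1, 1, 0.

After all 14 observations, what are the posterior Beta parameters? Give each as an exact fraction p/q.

alpha=25/2, beta=31/4

obs 1: x=1 → posterior Beta(11/2, 7/4)
obs 2: x=0 → posterior Beta(11/2, 11/4)
obs 3: x=0 → posterior Beta(11/2, 15/4)
obs 4: x=1 → posterior Beta(13/2, 15/4)
obs 5: x=1 → posterior Beta(15/2, 15/4)
obs 6: x=1 → posterior Beta(17/2, 15/4)
obs 7: x=0 → posterior Beta(17/2, 19/4)
obs 8: x=1 → posterior Beta(19/2, 19/4)
obs 9: x=0 → posterior Beta(19/2, 23/4)
obs 10: x=0 → posterior Beta(19/2, 27/4)
obs 11: x=1 → posterior Beta(21/2, 27/4)
obs 12: x=1 → posterior Beta(23/2, 27/4)
obs 13: x=1 → posterior Beta(25/2, 27/4)
obs 14: x=0 → posterior Beta(25/2, 31/4)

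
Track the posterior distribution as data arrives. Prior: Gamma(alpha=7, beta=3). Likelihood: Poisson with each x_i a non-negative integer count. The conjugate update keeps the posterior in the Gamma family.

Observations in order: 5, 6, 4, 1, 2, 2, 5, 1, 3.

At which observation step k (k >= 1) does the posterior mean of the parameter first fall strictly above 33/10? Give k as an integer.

obs 1: x=5 → posterior Gamma(12, 4)
obs 2: x=6 → posterior Gamma(18, 5)
obs 3: x=4 → posterior Gamma(22, 6)
obs 4: x=1 → posterior Gamma(23, 7)
obs 5: x=2 → posterior Gamma(25, 8)
obs 6: x=2 → posterior Gamma(27, 9)
obs 7: x=5 → posterior Gamma(32, 10)
obs 8: x=1 → posterior Gamma(33, 11)
obs 9: x=3 → posterior Gamma(36, 12)

k = 2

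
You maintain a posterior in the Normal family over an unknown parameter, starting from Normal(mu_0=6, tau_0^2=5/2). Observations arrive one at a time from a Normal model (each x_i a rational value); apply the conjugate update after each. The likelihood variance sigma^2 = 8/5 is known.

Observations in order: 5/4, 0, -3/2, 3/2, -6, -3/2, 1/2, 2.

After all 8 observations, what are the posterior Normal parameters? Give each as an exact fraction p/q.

obs 1: x=5/4 → posterior Normal(509/164, 40/41)
obs 2: x=0 → posterior Normal(509/264, 20/33)
obs 3: x=-3/2 → posterior Normal(359/364, 40/91)
obs 4: x=3/2 → posterior Normal(509/464, 10/29)
obs 5: x=-6 → posterior Normal(-91/564, 40/141)
obs 6: x=-3/2 → posterior Normal(-241/664, 20/83)
obs 7: x=1/2 → posterior Normal(-1/4, 40/191)
obs 8: x=2 → posterior Normal(1/96, 5/27)

mu_0=1/96, tau_0^2=5/27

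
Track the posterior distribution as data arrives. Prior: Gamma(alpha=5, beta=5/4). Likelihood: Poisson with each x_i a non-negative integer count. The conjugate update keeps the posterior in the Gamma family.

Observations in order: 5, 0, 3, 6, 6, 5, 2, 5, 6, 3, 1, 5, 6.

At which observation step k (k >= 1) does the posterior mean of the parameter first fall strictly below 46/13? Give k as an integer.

obs 1: x=5 → posterior Gamma(10, 9/4)
obs 2: x=0 → posterior Gamma(10, 13/4)
obs 3: x=3 → posterior Gamma(13, 17/4)
obs 4: x=6 → posterior Gamma(19, 21/4)
obs 5: x=6 → posterior Gamma(25, 25/4)
obs 6: x=5 → posterior Gamma(30, 29/4)
obs 7: x=2 → posterior Gamma(32, 33/4)
obs 8: x=5 → posterior Gamma(37, 37/4)
obs 9: x=6 → posterior Gamma(43, 41/4)
obs 10: x=3 → posterior Gamma(46, 45/4)
obs 11: x=1 → posterior Gamma(47, 49/4)
obs 12: x=5 → posterior Gamma(52, 53/4)
obs 13: x=6 → posterior Gamma(58, 57/4)

k = 2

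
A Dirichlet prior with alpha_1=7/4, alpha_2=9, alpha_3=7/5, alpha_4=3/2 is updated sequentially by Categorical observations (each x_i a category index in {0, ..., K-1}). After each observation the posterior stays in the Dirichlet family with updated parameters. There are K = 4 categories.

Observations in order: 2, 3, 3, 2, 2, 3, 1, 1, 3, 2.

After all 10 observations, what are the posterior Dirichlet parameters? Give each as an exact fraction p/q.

alpha_1=7/4, alpha_2=11, alpha_3=27/5, alpha_4=11/2

obs 1: x=2 → posterior Dirichlet(7/4, 9, 12/5, 3/2)
obs 2: x=3 → posterior Dirichlet(7/4, 9, 12/5, 5/2)
obs 3: x=3 → posterior Dirichlet(7/4, 9, 12/5, 7/2)
obs 4: x=2 → posterior Dirichlet(7/4, 9, 17/5, 7/2)
obs 5: x=2 → posterior Dirichlet(7/4, 9, 22/5, 7/2)
obs 6: x=3 → posterior Dirichlet(7/4, 9, 22/5, 9/2)
obs 7: x=1 → posterior Dirichlet(7/4, 10, 22/5, 9/2)
obs 8: x=1 → posterior Dirichlet(7/4, 11, 22/5, 9/2)
obs 9: x=3 → posterior Dirichlet(7/4, 11, 22/5, 11/2)
obs 10: x=2 → posterior Dirichlet(7/4, 11, 27/5, 11/2)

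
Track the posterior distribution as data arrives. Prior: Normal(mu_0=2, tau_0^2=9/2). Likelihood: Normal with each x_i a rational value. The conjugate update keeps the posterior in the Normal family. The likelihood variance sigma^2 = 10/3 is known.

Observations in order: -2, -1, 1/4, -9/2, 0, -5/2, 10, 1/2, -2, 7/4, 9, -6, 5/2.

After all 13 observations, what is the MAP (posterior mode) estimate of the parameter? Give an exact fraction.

obs 1: x=-2 → posterior Normal(-14/47, 90/47)
obs 2: x=-1 → posterior Normal(-41/74, 45/37)
obs 3: x=1/4 → posterior Normal(-137/404, 90/101)
obs 4: x=-9/2 → posterior Normal(-623/512, 45/64)
obs 5: x=0 → posterior Normal(-623/620, 18/31)
obs 6: x=-5/2 → posterior Normal(-893/728, 45/91)
obs 7: x=10 → posterior Normal(17/76, 90/209)
obs 8: x=1/2 → posterior Normal(241/944, 45/118)
obs 9: x=-2 → posterior Normal(25/1052, 90/263)
obs 10: x=7/4 → posterior Normal(107/580, 9/29)
obs 11: x=9 → posterior Normal(593/634, 90/317)
obs 12: x=-6 → posterior Normal(269/688, 45/172)
obs 13: x=5/2 → posterior Normal(202/371, 90/371)

202/371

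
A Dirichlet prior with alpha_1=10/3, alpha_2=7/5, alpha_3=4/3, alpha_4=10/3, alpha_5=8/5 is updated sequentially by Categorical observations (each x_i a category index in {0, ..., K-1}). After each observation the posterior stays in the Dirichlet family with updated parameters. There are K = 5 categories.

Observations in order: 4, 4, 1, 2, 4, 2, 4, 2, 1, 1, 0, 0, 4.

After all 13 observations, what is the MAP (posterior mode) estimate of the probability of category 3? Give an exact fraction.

obs 1: x=4 → posterior Dirichlet(10/3, 7/5, 4/3, 10/3, 13/5)
obs 2: x=4 → posterior Dirichlet(10/3, 7/5, 4/3, 10/3, 18/5)
obs 3: x=1 → posterior Dirichlet(10/3, 12/5, 4/3, 10/3, 18/5)
obs 4: x=2 → posterior Dirichlet(10/3, 12/5, 7/3, 10/3, 18/5)
obs 5: x=4 → posterior Dirichlet(10/3, 12/5, 7/3, 10/3, 23/5)
obs 6: x=2 → posterior Dirichlet(10/3, 12/5, 10/3, 10/3, 23/5)
obs 7: x=4 → posterior Dirichlet(10/3, 12/5, 10/3, 10/3, 28/5)
obs 8: x=2 → posterior Dirichlet(10/3, 12/5, 13/3, 10/3, 28/5)
obs 9: x=1 → posterior Dirichlet(10/3, 17/5, 13/3, 10/3, 28/5)
obs 10: x=1 → posterior Dirichlet(10/3, 22/5, 13/3, 10/3, 28/5)
obs 11: x=0 → posterior Dirichlet(13/3, 22/5, 13/3, 10/3, 28/5)
obs 12: x=0 → posterior Dirichlet(16/3, 22/5, 13/3, 10/3, 28/5)
obs 13: x=4 → posterior Dirichlet(16/3, 22/5, 13/3, 10/3, 33/5)

7/57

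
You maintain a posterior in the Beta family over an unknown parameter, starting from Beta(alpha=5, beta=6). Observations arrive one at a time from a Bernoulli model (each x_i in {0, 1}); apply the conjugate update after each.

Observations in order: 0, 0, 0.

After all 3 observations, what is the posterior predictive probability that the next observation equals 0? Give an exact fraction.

obs 1: x=0 → posterior Beta(5, 7)
obs 2: x=0 → posterior Beta(5, 8)
obs 3: x=0 → posterior Beta(5, 9)

9/14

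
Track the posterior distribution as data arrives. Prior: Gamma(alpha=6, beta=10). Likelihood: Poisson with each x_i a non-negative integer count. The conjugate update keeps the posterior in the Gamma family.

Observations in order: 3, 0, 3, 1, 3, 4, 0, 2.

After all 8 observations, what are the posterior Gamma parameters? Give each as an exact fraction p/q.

obs 1: x=3 → posterior Gamma(9, 11)
obs 2: x=0 → posterior Gamma(9, 12)
obs 3: x=3 → posterior Gamma(12, 13)
obs 4: x=1 → posterior Gamma(13, 14)
obs 5: x=3 → posterior Gamma(16, 15)
obs 6: x=4 → posterior Gamma(20, 16)
obs 7: x=0 → posterior Gamma(20, 17)
obs 8: x=2 → posterior Gamma(22, 18)

alpha=22, beta=18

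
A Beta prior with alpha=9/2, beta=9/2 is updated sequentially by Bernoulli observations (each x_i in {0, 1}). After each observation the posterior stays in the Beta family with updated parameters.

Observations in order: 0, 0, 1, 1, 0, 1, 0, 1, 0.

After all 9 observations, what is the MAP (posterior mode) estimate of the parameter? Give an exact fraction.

15/32

obs 1: x=0 → posterior Beta(9/2, 11/2)
obs 2: x=0 → posterior Beta(9/2, 13/2)
obs 3: x=1 → posterior Beta(11/2, 13/2)
obs 4: x=1 → posterior Beta(13/2, 13/2)
obs 5: x=0 → posterior Beta(13/2, 15/2)
obs 6: x=1 → posterior Beta(15/2, 15/2)
obs 7: x=0 → posterior Beta(15/2, 17/2)
obs 8: x=1 → posterior Beta(17/2, 17/2)
obs 9: x=0 → posterior Beta(17/2, 19/2)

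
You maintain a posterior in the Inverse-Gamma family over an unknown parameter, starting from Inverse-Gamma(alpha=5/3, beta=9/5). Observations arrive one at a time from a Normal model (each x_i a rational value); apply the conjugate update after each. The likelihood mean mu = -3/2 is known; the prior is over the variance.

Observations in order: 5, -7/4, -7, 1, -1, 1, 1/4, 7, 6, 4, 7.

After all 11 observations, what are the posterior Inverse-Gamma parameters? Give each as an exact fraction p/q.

alpha=43/6, beta=12919/80

obs 1: x=5 → posterior Inverse-Gamma(13/6, 917/40)
obs 2: x=-7/4 → posterior Inverse-Gamma(8/3, 3673/160)
obs 3: x=-7 → posterior Inverse-Gamma(19/6, 6093/160)
obs 4: x=1 → posterior Inverse-Gamma(11/3, 6593/160)
obs 5: x=-1 → posterior Inverse-Gamma(25/6, 6613/160)
obs 6: x=1 → posterior Inverse-Gamma(14/3, 7113/160)
obs 7: x=1/4 → posterior Inverse-Gamma(31/6, 3679/80)
obs 8: x=7 → posterior Inverse-Gamma(17/3, 6569/80)
obs 9: x=6 → posterior Inverse-Gamma(37/6, 8819/80)
obs 10: x=4 → posterior Inverse-Gamma(20/3, 10029/80)
obs 11: x=7 → posterior Inverse-Gamma(43/6, 12919/80)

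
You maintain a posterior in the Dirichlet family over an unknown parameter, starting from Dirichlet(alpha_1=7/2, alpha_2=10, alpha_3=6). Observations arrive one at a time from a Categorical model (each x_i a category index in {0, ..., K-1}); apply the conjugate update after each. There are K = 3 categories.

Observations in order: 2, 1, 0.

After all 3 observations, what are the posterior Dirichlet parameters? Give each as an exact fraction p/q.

obs 1: x=2 → posterior Dirichlet(7/2, 10, 7)
obs 2: x=1 → posterior Dirichlet(7/2, 11, 7)
obs 3: x=0 → posterior Dirichlet(9/2, 11, 7)

alpha_1=9/2, alpha_2=11, alpha_3=7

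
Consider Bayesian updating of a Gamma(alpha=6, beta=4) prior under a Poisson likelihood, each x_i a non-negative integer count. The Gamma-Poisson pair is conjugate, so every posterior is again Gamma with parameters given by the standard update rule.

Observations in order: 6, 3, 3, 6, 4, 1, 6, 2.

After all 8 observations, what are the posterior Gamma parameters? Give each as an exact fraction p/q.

alpha=37, beta=12

obs 1: x=6 → posterior Gamma(12, 5)
obs 2: x=3 → posterior Gamma(15, 6)
obs 3: x=3 → posterior Gamma(18, 7)
obs 4: x=6 → posterior Gamma(24, 8)
obs 5: x=4 → posterior Gamma(28, 9)
obs 6: x=1 → posterior Gamma(29, 10)
obs 7: x=6 → posterior Gamma(35, 11)
obs 8: x=2 → posterior Gamma(37, 12)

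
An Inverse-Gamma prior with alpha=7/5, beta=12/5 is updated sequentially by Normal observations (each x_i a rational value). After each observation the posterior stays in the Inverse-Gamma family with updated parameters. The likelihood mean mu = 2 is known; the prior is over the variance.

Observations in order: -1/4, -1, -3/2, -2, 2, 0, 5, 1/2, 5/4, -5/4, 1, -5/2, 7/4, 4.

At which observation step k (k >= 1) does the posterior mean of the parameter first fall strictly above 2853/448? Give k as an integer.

obs 1: x=-1/4 → posterior Inverse-Gamma(19/10, 789/160)
obs 2: x=-1 → posterior Inverse-Gamma(12/5, 1509/160)
obs 3: x=-3/2 → posterior Inverse-Gamma(29/10, 2489/160)
obs 4: x=-2 → posterior Inverse-Gamma(17/5, 3769/160)
obs 5: x=2 → posterior Inverse-Gamma(39/10, 3769/160)
obs 6: x=0 → posterior Inverse-Gamma(22/5, 4089/160)
obs 7: x=5 → posterior Inverse-Gamma(49/10, 4809/160)
obs 8: x=1/2 → posterior Inverse-Gamma(27/5, 4989/160)
obs 9: x=5/4 → posterior Inverse-Gamma(59/10, 2517/80)
obs 10: x=-5/4 → posterior Inverse-Gamma(32/5, 5879/160)
obs 11: x=1 → posterior Inverse-Gamma(69/10, 5959/160)
obs 12: x=-5/2 → posterior Inverse-Gamma(37/5, 7579/160)
obs 13: x=7/4 → posterior Inverse-Gamma(79/10, 237/5)
obs 14: x=4 → posterior Inverse-Gamma(42/5, 247/5)

k = 2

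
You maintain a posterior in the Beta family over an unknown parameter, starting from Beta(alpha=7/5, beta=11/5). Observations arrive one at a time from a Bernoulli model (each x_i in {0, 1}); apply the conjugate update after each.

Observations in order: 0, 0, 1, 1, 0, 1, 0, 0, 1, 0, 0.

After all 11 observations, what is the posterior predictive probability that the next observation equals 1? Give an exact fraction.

27/73

obs 1: x=0 → posterior Beta(7/5, 16/5)
obs 2: x=0 → posterior Beta(7/5, 21/5)
obs 3: x=1 → posterior Beta(12/5, 21/5)
obs 4: x=1 → posterior Beta(17/5, 21/5)
obs 5: x=0 → posterior Beta(17/5, 26/5)
obs 6: x=1 → posterior Beta(22/5, 26/5)
obs 7: x=0 → posterior Beta(22/5, 31/5)
obs 8: x=0 → posterior Beta(22/5, 36/5)
obs 9: x=1 → posterior Beta(27/5, 36/5)
obs 10: x=0 → posterior Beta(27/5, 41/5)
obs 11: x=0 → posterior Beta(27/5, 46/5)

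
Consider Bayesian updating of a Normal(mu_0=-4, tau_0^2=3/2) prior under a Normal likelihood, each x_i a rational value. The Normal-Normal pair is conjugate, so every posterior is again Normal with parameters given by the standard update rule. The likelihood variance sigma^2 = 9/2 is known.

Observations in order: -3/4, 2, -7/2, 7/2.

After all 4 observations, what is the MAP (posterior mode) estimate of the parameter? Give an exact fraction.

-43/28

obs 1: x=-3/4 → posterior Normal(-51/16, 9/8)
obs 2: x=2 → posterior Normal(-43/20, 9/10)
obs 3: x=-7/2 → posterior Normal(-19/8, 3/4)
obs 4: x=7/2 → posterior Normal(-43/28, 9/14)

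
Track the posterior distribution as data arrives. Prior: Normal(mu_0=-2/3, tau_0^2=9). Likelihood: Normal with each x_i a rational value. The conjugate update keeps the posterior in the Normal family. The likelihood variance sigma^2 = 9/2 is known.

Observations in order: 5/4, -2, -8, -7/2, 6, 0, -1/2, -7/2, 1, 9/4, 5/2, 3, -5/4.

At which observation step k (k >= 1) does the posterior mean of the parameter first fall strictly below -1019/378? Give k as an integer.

obs 1: x=5/4 → posterior Normal(11/18, 3)
obs 2: x=-2 → posterior Normal(-13/30, 9/5)
obs 3: x=-8 → posterior Normal(-109/42, 9/7)
obs 4: x=-7/2 → posterior Normal(-151/54, 1)
obs 5: x=6 → posterior Normal(-79/66, 9/11)
obs 6: x=0 → posterior Normal(-79/78, 9/13)
obs 7: x=-1/2 → posterior Normal(-17/18, 3/5)
obs 8: x=-7/2 → posterior Normal(-127/102, 9/17)
obs 9: x=1 → posterior Normal(-115/114, 9/19)
obs 10: x=9/4 → posterior Normal(-44/63, 3/7)
obs 11: x=5/2 → posterior Normal(-29/69, 9/23)
obs 12: x=3 → posterior Normal(-11/75, 9/25)
obs 13: x=-5/4 → posterior Normal(-37/162, 1/3)

k = 4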